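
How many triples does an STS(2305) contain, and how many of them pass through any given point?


An STS(v) is a 2-(v, 3, 1) BIBD: block size k = 3, λ = 1.
Replication: r(k − 1) = λ(v − 1) ⇒ r·2 = 2305 − 1 = 2304 ⇒ r = 1152.
Block count: b = v(v − 1)/6 = 2305·2304/6 = 5310720/6 = 885120.
(Check via bk = vr: 885120·3 = 2655360 = 2305·1152 = 2655360 ✓.)

r = 1152, b = 885120.


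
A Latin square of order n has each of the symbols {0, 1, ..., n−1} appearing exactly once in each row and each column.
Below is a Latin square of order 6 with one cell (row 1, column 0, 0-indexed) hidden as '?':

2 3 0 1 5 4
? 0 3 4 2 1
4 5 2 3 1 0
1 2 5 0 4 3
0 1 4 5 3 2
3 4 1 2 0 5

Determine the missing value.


Row 1 contains symbols [0, 1, 2, 3, 4] — missing [5].
Column 0 contains symbols [0, 1, 2, 3, 4] — missing [5].
The missing symbol must appear in both missing sets; intersection = [5].
Therefore the hidden value is 5.

Missing value = 5.


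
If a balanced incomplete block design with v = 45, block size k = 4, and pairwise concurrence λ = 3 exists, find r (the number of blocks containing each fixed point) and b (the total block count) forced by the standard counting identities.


Any 2-(v, k, λ) BIBD satisfies two necessary conditions:
  (i)  Each point sits in r blocks, and counting incidences through any fixed point gives r(k − 1) = λ(v − 1), so r = λ(v − 1)/(k − 1).
  (ii) Total incidences bk = vr, so b = vr/k.
Step 1: r = λ(v − 1)/(k − 1) = 3·(45 − 1)/(4 − 1) = 3·44/3 = 132/3 = 44.
Step 2: b = vr/k = 45·44/4 = 1980/4 = 495.
Check integrality: r = 44 ∈ Z ✓, b = 495 ∈ Z ✓.
(These identities are necessary conditions: they determine r and b for any design with these parameters, but do not by themselves prove that one exists.)

r = 44, b = 495.


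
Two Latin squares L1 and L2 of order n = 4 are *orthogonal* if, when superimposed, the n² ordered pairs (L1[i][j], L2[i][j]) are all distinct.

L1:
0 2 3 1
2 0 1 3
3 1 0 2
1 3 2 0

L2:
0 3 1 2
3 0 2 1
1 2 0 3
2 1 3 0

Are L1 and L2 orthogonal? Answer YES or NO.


Form the n² = 16 superimposed pairs (L1[i][j], L2[i][j]), row by row (rows and columns indexed from 0):
row 0: (0,0) (2,3) (3,1) (1,2)
row 1: (2,3) (0,0) (1,2) (3,1)
row 2: (3,1) (1,2) (0,0) (2,3)
row 3: (1,2) (3,1) (2,3) (0,0)
Orthogonality requires all 16 pairs distinct.
But the pair (2,3) repeats: cell (0,1) has L1 = 2, L2 = 3, and cell (1,0) has L1 = 2, L2 = 3.
A repeated pair means some other pair never occurs (only 4 distinct pairs out of 16), so the squares are not orthogonal.
Conclusion: NO.

NO


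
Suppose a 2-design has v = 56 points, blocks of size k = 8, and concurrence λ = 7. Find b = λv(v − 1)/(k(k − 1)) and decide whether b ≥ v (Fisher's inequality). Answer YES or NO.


b = λv(v − 1)/(k(k − 1)) = 7·56·55/(8·7) = 21560/56 = 385.
Compare with v = 56: b ≥ v, so Fisher's inequality holds.

YES


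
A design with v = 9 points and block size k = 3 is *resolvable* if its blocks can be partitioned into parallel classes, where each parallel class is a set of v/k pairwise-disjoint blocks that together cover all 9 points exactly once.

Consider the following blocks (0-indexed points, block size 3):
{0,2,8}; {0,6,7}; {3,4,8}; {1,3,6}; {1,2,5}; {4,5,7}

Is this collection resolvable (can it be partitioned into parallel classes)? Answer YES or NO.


v = 9, block size k = 3, number of blocks = 6.
For resolvability, blocks must partition into parallel classes of size v/k = 3.
Total blocks must therefore be a multiple of 3: 6 = 3·2 + 0 ⇒ divisible ✓.
Greedy packing gives 2 candidate class(es). Each should be a full parallel class (size 3, covers all 9 points).
  Class 1 (3 blocks): {0,2,8}; {1,3,6}; {4,5,7}. Points covered: [0, 1, 2, 3, 4, 5, 6, 7, 8].
  Class 2 (3 blocks): {0,6,7}; {3,4,8}; {1,2,5}. Points covered: [0, 1, 2, 3, 4, 5, 6, 7, 8].
All classes full (size 3)? YES. All classes cover every point? YES.
Resolvable? YES.

YES


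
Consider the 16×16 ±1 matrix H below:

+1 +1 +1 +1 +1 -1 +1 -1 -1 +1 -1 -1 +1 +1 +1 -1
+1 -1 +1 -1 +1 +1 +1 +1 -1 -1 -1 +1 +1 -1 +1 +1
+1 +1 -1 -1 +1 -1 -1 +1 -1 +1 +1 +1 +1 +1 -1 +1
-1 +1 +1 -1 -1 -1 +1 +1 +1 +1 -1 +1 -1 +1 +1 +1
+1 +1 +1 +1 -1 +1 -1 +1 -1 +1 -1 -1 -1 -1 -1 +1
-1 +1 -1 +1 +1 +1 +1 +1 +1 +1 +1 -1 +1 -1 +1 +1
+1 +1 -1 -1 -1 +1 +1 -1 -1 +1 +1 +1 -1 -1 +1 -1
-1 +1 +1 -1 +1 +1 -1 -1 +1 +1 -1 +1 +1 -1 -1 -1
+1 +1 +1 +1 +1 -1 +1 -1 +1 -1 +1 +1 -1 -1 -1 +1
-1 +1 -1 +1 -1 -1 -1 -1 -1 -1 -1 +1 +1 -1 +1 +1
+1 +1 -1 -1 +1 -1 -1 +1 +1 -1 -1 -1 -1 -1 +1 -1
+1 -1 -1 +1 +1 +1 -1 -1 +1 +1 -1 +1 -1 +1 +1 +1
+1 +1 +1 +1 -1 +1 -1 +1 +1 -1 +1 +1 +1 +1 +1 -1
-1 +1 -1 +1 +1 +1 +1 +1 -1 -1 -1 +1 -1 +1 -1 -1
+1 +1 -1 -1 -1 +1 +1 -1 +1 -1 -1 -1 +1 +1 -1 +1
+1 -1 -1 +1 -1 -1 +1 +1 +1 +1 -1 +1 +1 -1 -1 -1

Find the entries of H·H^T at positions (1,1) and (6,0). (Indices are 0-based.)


Row 0 of H: [1, 1, 1, 1, 1, -1, 1, -1, -1, 1, -1, -1, 1, 1, 1, -1].
Row 1 of H: [1, -1, 1, -1, 1, 1, 1, 1, -1, -1, -1, 1, 1, -1, 1, 1].
Row 6 of H: [1, 1, -1, -1, -1, 1, 1, -1, -1, 1, 1, 1, -1, -1, 1, -1].
(H·H^T)[1][1] = Σ_j H[1][j]·H[1][j] = (1)² + (-1)² + (1)² + (-1)² + (1)² + (1)² + (1)² + (1)² + (-1)² + (-1)² + (-1)² + (1)² + (1)² + (-1)² + (1)² + (1)² = 1 + 1 + 1 + 1 + 1 + 1 + 1 + 1 + 1 + 1 + 1 + 1 + 1 + 1 + 1 + 1 = 16.
(H·H^T)[6][0] = Σ_j H[6][j]·H[0][j] = (1)·(1) + (1)·(1) + (-1)·(1) + (-1)·(1) + (-1)·(1) + (1)·(-1) + (1)·(1) + (-1)·(-1) + (-1)·(-1) + (1)·(1) + (1)·(-1) + (1)·(-1) + (-1)·(1) + (-1)·(1) + (1)·(1) + (-1)·(-1) = 1 + 1 + -1 + -1 + -1 + -1 + 1 + 1 + 1 + 1 + -1 + -1 + -1 + -1 + 1 + 1 = 0.
So rows 6 and 0 are orthogonal; the diagonal entry equals n = 16.

(1,1) entry = 16; (6,0) entry = 0.


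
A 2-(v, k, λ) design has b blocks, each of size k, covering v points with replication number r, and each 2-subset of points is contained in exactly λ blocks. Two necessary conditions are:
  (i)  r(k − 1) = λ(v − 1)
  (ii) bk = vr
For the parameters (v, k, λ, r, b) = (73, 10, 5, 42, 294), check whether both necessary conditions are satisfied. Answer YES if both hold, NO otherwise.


Condition (i): r(k − 1) = 42·9 = 378; λ(v − 1) = 5·72 = 360. Match? NO.
Condition (ii): bk = 294·10 = 2940; vr = 73·42 = 3066. Match? NO.
Both conditions hold? NO.

NO


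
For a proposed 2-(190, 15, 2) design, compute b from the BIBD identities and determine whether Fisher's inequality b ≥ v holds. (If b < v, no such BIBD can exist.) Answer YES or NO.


b = λv(v − 1)/(k(k − 1)) = 2·190·189/(15·14) = 71820/210 = 342.
Compare with v = 190: b ≥ v, so Fisher's inequality holds.

YES


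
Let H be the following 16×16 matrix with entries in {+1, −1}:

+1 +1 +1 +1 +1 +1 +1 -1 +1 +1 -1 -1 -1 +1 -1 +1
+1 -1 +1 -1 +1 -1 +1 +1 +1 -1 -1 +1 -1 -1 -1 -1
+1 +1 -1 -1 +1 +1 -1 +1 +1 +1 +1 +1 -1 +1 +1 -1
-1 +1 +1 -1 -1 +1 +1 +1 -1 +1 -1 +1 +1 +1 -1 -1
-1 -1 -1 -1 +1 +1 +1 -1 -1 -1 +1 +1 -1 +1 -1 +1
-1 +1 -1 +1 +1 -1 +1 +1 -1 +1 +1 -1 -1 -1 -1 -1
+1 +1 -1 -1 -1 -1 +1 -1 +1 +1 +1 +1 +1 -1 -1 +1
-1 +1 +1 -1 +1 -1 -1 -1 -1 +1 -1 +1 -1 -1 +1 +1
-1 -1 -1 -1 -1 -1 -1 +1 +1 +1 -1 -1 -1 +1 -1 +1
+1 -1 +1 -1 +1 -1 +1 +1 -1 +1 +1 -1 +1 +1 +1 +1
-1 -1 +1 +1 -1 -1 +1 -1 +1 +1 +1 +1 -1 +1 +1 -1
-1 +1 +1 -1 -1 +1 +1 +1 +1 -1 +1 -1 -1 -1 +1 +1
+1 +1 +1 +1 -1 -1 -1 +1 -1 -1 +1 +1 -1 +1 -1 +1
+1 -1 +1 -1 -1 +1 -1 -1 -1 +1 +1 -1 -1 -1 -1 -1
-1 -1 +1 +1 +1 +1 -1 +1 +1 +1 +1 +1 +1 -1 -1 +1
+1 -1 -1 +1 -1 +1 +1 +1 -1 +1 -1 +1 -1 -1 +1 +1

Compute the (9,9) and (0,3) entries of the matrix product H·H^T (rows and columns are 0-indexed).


Row 0 of H: [1, 1, 1, 1, 1, 1, 1, -1, 1, 1, -1, -1, -1, 1, -1, 1].
Row 3 of H: [-1, 1, 1, -1, -1, 1, 1, 1, -1, 1, -1, 1, 1, 1, -1, -1].
Row 9 of H: [1, -1, 1, -1, 1, -1, 1, 1, -1, 1, 1, -1, 1, 1, 1, 1].
(H·H^T)[9][9] = Σ_j H[9][j]·H[9][j] = (1)² + (-1)² + (1)² + (-1)² + (1)² + (-1)² + (1)² + (1)² + (-1)² + (1)² + (1)² + (-1)² + (1)² + (1)² + (1)² + (1)² = 1 + 1 + 1 + 1 + 1 + 1 + 1 + 1 + 1 + 1 + 1 + 1 + 1 + 1 + 1 + 1 = 16.
(H·H^T)[0][3] = Σ_j H[0][j]·H[3][j] = (1)·(-1) + (1)·(1) + (1)·(1) + (1)·(-1) + (1)·(-1) + (1)·(1) + (1)·(1) + (-1)·(1) + (1)·(-1) + (1)·(1) + (-1)·(-1) + (-1)·(1) + (-1)·(1) + (1)·(1) + (-1)·(-1) + (1)·(-1) = -1 + 1 + 1 + -1 + -1 + 1 + 1 + -1 + -1 + 1 + 1 + -1 + -1 + 1 + 1 + -1 = 0.
So rows 0 and 3 are orthogonal; the diagonal entry equals n = 16.

(9,9) entry = 16; (0,3) entry = 0.


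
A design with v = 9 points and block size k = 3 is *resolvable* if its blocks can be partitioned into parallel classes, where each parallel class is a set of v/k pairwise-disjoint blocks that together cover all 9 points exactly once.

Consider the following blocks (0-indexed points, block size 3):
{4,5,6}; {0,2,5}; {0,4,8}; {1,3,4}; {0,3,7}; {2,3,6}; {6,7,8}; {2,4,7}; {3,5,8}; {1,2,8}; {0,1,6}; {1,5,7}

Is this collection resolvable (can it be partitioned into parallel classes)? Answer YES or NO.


v = 9, block size k = 3, number of blocks = 12.
For resolvability, blocks must partition into parallel classes of size v/k = 3.
Total blocks must therefore be a multiple of 3: 12 = 3·4 + 0 ⇒ divisible ✓.
Greedy packing gives 4 candidate class(es). Each should be a full parallel class (size 3, covers all 9 points).
  Class 1 (3 blocks): {4,5,6}; {0,3,7}; {1,2,8}. Points covered: [0, 1, 2, 3, 4, 5, 6, 7, 8].
  Class 2 (3 blocks): {0,2,5}; {1,3,4}; {6,7,8}. Points covered: [0, 1, 2, 3, 4, 5, 6, 7, 8].
  Class 3 (3 blocks): {0,4,8}; {2,3,6}; {1,5,7}. Points covered: [0, 1, 2, 3, 4, 5, 6, 7, 8].
  Class 4 (3 blocks): {2,4,7}; {3,5,8}; {0,1,6}. Points covered: [0, 1, 2, 3, 4, 5, 6, 7, 8].
All classes full (size 3)? YES. All classes cover every point? YES.
Resolvable? YES.

YES


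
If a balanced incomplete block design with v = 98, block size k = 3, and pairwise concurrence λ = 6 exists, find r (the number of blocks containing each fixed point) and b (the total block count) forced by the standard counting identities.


Any 2-(v, k, λ) BIBD satisfies two necessary conditions:
  (i)  Each point sits in r blocks, and counting incidences through any fixed point gives r(k − 1) = λ(v − 1), so r = λ(v − 1)/(k − 1).
  (ii) Total incidences bk = vr, so b = vr/k.
Step 1: r = λ(v − 1)/(k − 1) = 6·(98 − 1)/(3 − 1) = 6·97/2 = 582/2 = 291.
Step 2: b = vr/k = 98·291/3 = 28518/3 = 9506.
Check integrality: r = 291 ∈ Z ✓, b = 9506 ∈ Z ✓.
(These identities are necessary conditions: they determine r and b for any design with these parameters, but do not by themselves prove that one exists.)

r = 291, b = 9506.


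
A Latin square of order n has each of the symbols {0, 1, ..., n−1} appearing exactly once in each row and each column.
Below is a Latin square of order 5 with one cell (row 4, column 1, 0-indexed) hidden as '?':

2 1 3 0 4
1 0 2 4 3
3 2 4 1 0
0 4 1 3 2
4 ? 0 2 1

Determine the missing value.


Row 4 contains symbols [0, 1, 2, 4] — missing [3].
Column 1 contains symbols [0, 1, 2, 4] — missing [3].
The missing symbol must appear in both missing sets; intersection = [3].
Therefore the hidden value is 3.

Missing value = 3.


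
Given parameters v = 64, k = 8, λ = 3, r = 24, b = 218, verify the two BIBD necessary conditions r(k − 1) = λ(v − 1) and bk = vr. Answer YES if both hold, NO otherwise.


Condition (i): r(k − 1) = 24·7 = 168; λ(v − 1) = 3·63 = 189. Match? NO.
Condition (ii): bk = 218·8 = 1744; vr = 64·24 = 1536. Match? NO.
Both conditions hold? NO.

NO


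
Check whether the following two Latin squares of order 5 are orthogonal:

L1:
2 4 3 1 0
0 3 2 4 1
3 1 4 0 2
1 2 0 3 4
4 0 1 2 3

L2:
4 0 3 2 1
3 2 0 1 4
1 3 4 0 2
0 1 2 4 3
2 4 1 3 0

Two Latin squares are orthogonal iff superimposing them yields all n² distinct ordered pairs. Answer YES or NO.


Form the n² = 25 superimposed pairs (L1[i][j], L2[i][j]), row by row (rows and columns indexed from 0):
row 0: (2,4) (4,0) (3,3) (1,2) (0,1)
row 1: (0,3) (3,2) (2,0) (4,1) (1,4)
row 2: (3,1) (1,3) (4,4) (0,0) (2,2)
row 3: (1,0) (2,1) (0,2) (3,4) (4,3)
row 4: (4,2) (0,4) (1,1) (2,3) (3,0)
Orthogonality requires all 25 pairs distinct.
Check by first coordinate: for each symbol s of L1, list the L2 entries in the n cells where L1 = s; they must all differ.
  L1 = 0: L2 entries (in reading order) 1, 3, 0, 2, 4 — all 5 distinct ✓
  L1 = 1: L2 entries (in reading order) 2, 4, 3, 0, 1 — all 5 distinct ✓
  L1 = 2: L2 entries (in reading order) 4, 0, 2, 1, 3 — all 5 distinct ✓
  L1 = 3: L2 entries (in reading order) 3, 2, 1, 4, 0 — all 5 distinct ✓
  L1 = 4: L2 entries (in reading order) 0, 1, 4, 3, 2 — all 5 distinct ✓
Every symbol of L1 meets every symbol of L2 exactly once, so all 25 pairs are distinct (25 of 25).
Conclusion: YES.

YES


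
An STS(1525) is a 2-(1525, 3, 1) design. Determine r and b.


An STS(v) is a 2-(v, 3, 1) BIBD: block size k = 3, λ = 1.
Replication: r(k − 1) = λ(v − 1) ⇒ r·2 = 1525 − 1 = 1524 ⇒ r = 762.
Block count: bk = vr ⇒ b·3 = 1525·762 = 1162050 ⇒ b = 387350.
(Check via b = v(v − 1)/6 = 1525·1524/6 = 2324100/6 = 387350.)

r = 762, b = 387350.


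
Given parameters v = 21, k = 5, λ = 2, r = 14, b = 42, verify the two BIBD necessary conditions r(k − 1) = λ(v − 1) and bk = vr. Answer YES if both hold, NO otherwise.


Condition (i): r(k − 1) = 14·4 = 56; λ(v − 1) = 2·20 = 40. Match? NO.
Condition (ii): bk = 42·5 = 210; vr = 21·14 = 294. Match? NO.
Both conditions hold? NO.

NO


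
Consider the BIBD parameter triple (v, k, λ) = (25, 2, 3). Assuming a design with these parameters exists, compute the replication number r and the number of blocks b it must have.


Any 2-(v, k, λ) BIBD satisfies two necessary conditions:
  (i)  Each point sits in r blocks, and counting incidences through any fixed point gives r(k − 1) = λ(v − 1), so r = λ(v − 1)/(k − 1).
  (ii) Total incidences bk = vr, so b = vr/k.
Step 1: r = λ(v − 1)/(k − 1) = 3·(25 − 1)/(2 − 1) = 3·24/1 = 72/1 = 72.
Step 2: b = vr/k = 25·72/2 = 1800/2 = 900.
Check integrality: r = 72 ∈ Z ✓, b = 900 ∈ Z ✓.
(These identities are necessary conditions: they determine r and b for any design with these parameters, but do not by themselves prove that one exists.)

r = 72, b = 900.


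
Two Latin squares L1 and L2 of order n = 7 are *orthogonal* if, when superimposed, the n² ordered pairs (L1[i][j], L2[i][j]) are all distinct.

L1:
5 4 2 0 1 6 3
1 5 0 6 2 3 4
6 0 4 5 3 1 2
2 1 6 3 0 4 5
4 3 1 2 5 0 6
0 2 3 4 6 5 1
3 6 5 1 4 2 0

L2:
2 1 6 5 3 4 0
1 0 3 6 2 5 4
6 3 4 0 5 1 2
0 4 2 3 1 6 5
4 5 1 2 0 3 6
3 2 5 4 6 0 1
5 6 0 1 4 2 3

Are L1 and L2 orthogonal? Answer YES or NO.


Form the n² = 49 superimposed pairs (L1[i][j], L2[i][j]), row by row (rows and columns indexed from 0):
row 0: (5,2) (4,1) (2,6) (0,5) (1,3) (6,4) (3,0)
row 1: (1,1) (5,0) (0,3) (6,6) (2,2) (3,5) (4,4)
row 2: (6,6) (0,3) (4,4) (5,0) (3,5) (1,1) (2,2)
row 3: (2,0) (1,4) (6,2) (3,3) (0,1) (4,6) (5,5)
row 4: (4,4) (3,5) (1,1) (2,2) (5,0) (0,3) (6,6)
row 5: (0,3) (2,2) (3,5) (4,4) (6,6) (5,0) (1,1)
row 6: (3,5) (6,6) (5,0) (1,1) (4,4) (2,2) (0,3)
Orthogonality requires all 49 pairs distinct.
But the pair (6,6) repeats: cell (1,3) has L1 = 6, L2 = 6, and cell (2,0) has L1 = 6, L2 = 6.
A repeated pair means some other pair never occurs (only 21 distinct pairs out of 49), so the squares are not orthogonal.
Conclusion: NO.

NO


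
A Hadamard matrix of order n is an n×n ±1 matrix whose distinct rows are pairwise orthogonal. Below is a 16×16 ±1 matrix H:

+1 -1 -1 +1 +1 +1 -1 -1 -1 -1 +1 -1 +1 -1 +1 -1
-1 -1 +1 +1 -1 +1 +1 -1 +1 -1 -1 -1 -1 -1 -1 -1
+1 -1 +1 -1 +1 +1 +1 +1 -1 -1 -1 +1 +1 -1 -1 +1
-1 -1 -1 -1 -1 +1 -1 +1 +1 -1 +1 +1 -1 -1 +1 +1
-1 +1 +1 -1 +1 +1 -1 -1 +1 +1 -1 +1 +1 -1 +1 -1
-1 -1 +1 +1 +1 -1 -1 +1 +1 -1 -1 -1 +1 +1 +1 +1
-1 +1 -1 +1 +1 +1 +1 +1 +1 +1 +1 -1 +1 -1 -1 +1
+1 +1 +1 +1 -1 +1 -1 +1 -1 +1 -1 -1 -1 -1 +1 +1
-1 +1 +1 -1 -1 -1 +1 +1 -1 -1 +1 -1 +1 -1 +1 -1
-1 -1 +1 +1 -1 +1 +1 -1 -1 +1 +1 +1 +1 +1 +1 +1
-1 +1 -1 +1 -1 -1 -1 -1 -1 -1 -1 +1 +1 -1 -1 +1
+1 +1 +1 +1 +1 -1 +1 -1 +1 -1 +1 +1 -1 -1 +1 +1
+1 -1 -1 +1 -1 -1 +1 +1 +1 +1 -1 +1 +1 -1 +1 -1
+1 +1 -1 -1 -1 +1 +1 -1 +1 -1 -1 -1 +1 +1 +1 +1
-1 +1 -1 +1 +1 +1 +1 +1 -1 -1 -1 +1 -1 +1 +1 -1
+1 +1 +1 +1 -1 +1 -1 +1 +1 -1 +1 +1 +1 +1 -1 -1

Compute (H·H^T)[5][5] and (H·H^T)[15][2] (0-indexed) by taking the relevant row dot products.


Row 2 of H: [1, -1, 1, -1, 1, 1, 1, 1, -1, -1, -1, 1, 1, -1, -1, 1].
Row 5 of H: [-1, -1, 1, 1, 1, -1, -1, 1, 1, -1, -1, -1, 1, 1, 1, 1].
Row 15 of H: [1, 1, 1, 1, -1, 1, -1, 1, 1, -1, 1, 1, 1, 1, -1, -1].
(H·H^T)[5][5] = Σ_j H[5][j]·H[5][j] = (-1)² + (-1)² + (1)² + (1)² + (1)² + (-1)² + (-1)² + (1)² + (1)² + (-1)² + (-1)² + (-1)² + (1)² + (1)² + (1)² + (1)² = 1 + 1 + 1 + 1 + 1 + 1 + 1 + 1 + 1 + 1 + 1 + 1 + 1 + 1 + 1 + 1 = 16.
(H·H^T)[15][2] = Σ_j H[15][j]·H[2][j] = (1)·(1) + (1)·(-1) + (1)·(1) + (1)·(-1) + (-1)·(1) + (1)·(1) + (-1)·(1) + (1)·(1) + (1)·(-1) + (-1)·(-1) + (1)·(-1) + (1)·(1) + (1)·(1) + (1)·(-1) + (-1)·(-1) + (-1)·(1) = 1 + -1 + 1 + -1 + -1 + 1 + -1 + 1 + -1 + 1 + -1 + 1 + 1 + -1 + 1 + -1 = 0.
So rows 15 and 2 are orthogonal; the diagonal entry equals n = 16.

(5,5) entry = 16; (15,2) entry = 0.


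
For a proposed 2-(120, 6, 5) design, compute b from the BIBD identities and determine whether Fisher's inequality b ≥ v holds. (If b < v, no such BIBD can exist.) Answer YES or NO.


r = λ(v − 1)/(k − 1) = 5·119/5 = 119.
b = vr/k = 120·119/6 = 2380.
Fisher's inequality: b ≥ v ⇔ 2380 ≥ 120? YES.

YES


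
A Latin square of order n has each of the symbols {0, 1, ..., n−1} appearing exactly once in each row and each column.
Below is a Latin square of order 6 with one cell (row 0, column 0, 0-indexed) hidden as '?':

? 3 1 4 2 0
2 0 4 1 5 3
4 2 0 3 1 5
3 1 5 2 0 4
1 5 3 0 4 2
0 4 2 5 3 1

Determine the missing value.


Row 0 contains symbols [0, 1, 2, 3, 4] — missing [5].
Column 0 contains symbols [0, 1, 2, 3, 4] — missing [5].
The missing symbol must appear in both missing sets; intersection = [5].
Therefore the hidden value is 5.

Missing value = 5.


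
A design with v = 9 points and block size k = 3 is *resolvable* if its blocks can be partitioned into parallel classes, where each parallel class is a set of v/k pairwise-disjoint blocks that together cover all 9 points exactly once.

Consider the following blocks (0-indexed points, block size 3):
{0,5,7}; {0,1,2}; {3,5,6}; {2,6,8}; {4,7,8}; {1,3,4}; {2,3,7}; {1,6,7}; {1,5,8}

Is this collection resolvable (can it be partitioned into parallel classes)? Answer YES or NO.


v = 9, block size k = 3, number of blocks = 9.
For resolvability, blocks must partition into parallel classes of size v/k = 3.
Total blocks must therefore be a multiple of 3: 9 = 3·3 + 0 ⇒ divisible ✓.
Consider block {2,3,7}. The only other block(s) in the collection disjoint from it are {1,5,8} — just 1 block(s). Any parallel class containing {2,3,7} would need 2 other blocks each disjoint from it, so no parallel class of size 3 can contain {2,3,7}.
Since every block must belong to some parallel class in a resolution, the collection cannot be partitioned into parallel classes.
Resolvable? NO.

NO


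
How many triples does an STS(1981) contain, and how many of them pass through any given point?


An STS(v) is a 2-(v, 3, 1) BIBD: block size k = 3, λ = 1.
Replication: r(k − 1) = λ(v − 1) ⇒ r·2 = 1981 − 1 = 1980 ⇒ r = 990.
Block count: bk = vr ⇒ b·3 = 1981·990 = 1961190 ⇒ b = 653730.

r = 990, b = 653730.


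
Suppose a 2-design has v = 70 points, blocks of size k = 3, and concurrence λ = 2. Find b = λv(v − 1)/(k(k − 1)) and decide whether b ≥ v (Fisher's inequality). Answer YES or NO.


b = λv(v − 1)/(k(k − 1)) = 2·70·69/(3·2) = 9660/6 = 1610.
Compare with v = 70: b ≥ v, so Fisher's inequality holds.

YES


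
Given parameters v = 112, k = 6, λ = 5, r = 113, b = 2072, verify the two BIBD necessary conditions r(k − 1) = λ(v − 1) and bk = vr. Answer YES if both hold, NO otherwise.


Condition (i): r(k − 1) = 113·5 = 565; λ(v − 1) = 5·111 = 555. Match? NO.
Condition (ii): bk = 2072·6 = 12432; vr = 112·113 = 12656. Match? NO.
Both conditions hold? NO.

NO


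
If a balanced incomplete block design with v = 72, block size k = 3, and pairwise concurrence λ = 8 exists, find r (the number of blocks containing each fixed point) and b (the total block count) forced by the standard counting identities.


Any 2-(v, k, λ) BIBD satisfies two necessary conditions:
  (i)  Each point sits in r blocks, and counting incidences through any fixed point gives r(k − 1) = λ(v − 1), so r = λ(v − 1)/(k − 1).
  (ii) Total incidences bk = vr, so b = vr/k.
Step 1: r = λ(v − 1)/(k − 1) = 8·(72 − 1)/(3 − 1) = 8·71/2 = 568/2 = 284.
Step 2: b = vr/k = 72·284/3 = 20448/3 = 6816.
Check integrality: r = 284 ∈ Z ✓, b = 6816 ∈ Z ✓.
(These identities are necessary conditions: they determine r and b for any design with these parameters, but do not by themselves prove that one exists.)

r = 284, b = 6816.


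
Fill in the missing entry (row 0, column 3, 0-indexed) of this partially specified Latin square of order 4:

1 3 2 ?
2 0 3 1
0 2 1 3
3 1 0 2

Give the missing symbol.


Row 0 contains symbols [1, 2, 3] — missing [0].
Column 3 contains symbols [1, 2, 3] — missing [0].
The missing symbol must appear in both missing sets; intersection = [0].
Therefore the hidden value is 0.

Missing value = 0.


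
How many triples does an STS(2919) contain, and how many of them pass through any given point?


An STS(v) is a 2-(v, 3, 1) BIBD: block size k = 3, λ = 1.
Replication: r(k − 1) = λ(v − 1) ⇒ r·2 = 2919 − 1 = 2918 ⇒ r = 1459.
Block count: b = v(v − 1)/6 = 2919·2918/6 = 8517642/6 = 1419607.
(Check via bk = vr: 1419607·3 = 4258821 = 2919·1459 = 4258821 ✓.)

r = 1459, b = 1419607.


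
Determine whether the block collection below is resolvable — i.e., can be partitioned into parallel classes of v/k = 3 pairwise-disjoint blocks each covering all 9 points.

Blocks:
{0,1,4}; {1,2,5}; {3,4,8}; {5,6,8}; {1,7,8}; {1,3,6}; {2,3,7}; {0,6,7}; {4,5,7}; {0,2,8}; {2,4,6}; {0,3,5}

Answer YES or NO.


v = 9, block size k = 3, number of blocks = 12.
For resolvability, blocks must partition into parallel classes of size v/k = 3.
Total blocks must therefore be a multiple of 3: 12 = 3·4 + 0 ⇒ divisible ✓.
Greedy packing gives 4 candidate class(es). Each should be a full parallel class (size 3, covers all 9 points).
  Class 1 (3 blocks): {0,1,4}; {5,6,8}; {2,3,7}. Points covered: [0, 1, 2, 3, 4, 5, 6, 7, 8].
  Class 2 (3 blocks): {1,2,5}; {3,4,8}; {0,6,7}. Points covered: [0, 1, 2, 3, 4, 5, 6, 7, 8].
  Class 3 (3 blocks): {1,7,8}; {2,4,6}; {0,3,5}. Points covered: [0, 1, 2, 3, 4, 5, 6, 7, 8].
  Class 4 (3 blocks): {1,3,6}; {4,5,7}; {0,2,8}. Points covered: [0, 1, 2, 3, 4, 5, 6, 7, 8].
All classes full (size 3)? YES. All classes cover every point? YES.
Resolvable? YES.

YES


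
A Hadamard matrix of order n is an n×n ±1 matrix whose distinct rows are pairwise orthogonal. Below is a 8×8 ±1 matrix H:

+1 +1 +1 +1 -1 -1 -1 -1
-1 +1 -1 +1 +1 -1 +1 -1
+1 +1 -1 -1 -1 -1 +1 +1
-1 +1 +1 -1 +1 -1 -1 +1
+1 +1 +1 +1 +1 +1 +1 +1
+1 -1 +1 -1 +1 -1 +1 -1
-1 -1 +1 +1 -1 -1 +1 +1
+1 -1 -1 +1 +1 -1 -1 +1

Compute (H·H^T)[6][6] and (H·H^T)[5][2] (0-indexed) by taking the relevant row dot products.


Row 2 of H: [1, 1, -1, -1, -1, -1, 1, 1].
Row 5 of H: [1, -1, 1, -1, 1, -1, 1, -1].
Row 6 of H: [-1, -1, 1, 1, -1, -1, 1, 1].
(H·H^T)[6][6] = Σ_j H[6][j]·H[6][j] = (-1)² + (-1)² + (1)² + (1)² + (-1)² + (-1)² + (1)² + (1)² = 1 + 1 + 1 + 1 + 1 + 1 + 1 + 1 = 8.
(H·H^T)[5][2] = Σ_j H[5][j]·H[2][j] = (1)·(1) + (-1)·(1) + (1)·(-1) + (-1)·(-1) + (1)·(-1) + (-1)·(-1) + (1)·(1) + (-1)·(1) = 1 + -1 + -1 + 1 + -1 + 1 + 1 + -1 = 0.
So rows 5 and 2 are orthogonal; the diagonal entry equals n = 8.

(6,6) entry = 8; (5,2) entry = 0.


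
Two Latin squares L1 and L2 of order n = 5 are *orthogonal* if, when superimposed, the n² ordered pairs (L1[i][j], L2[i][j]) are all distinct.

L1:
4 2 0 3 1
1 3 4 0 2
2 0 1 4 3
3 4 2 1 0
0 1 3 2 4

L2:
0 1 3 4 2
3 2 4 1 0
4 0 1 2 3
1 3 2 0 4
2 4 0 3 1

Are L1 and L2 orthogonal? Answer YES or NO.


Form the n² = 25 superimposed pairs (L1[i][j], L2[i][j]), row by row (rows and columns indexed from 0):
row 0: (4,0) (2,1) (0,3) (3,4) (1,2)
row 1: (1,3) (3,2) (4,4) (0,1) (2,0)
row 2: (2,4) (0,0) (1,1) (4,2) (3,3)
row 3: (3,1) (4,3) (2,2) (1,0) (0,4)
row 4: (0,2) (1,4) (3,0) (2,3) (4,1)
Orthogonality requires all 25 pairs distinct.
Check by first coordinate: for each symbol s of L1, list the L2 entries in the n cells where L1 = s; they must all differ.
  L1 = 0: L2 entries (in reading order) 3, 1, 0, 4, 2 — all 5 distinct ✓
  L1 = 1: L2 entries (in reading order) 2, 3, 1, 0, 4 — all 5 distinct ✓
  L1 = 2: L2 entries (in reading order) 1, 0, 4, 2, 3 — all 5 distinct ✓
  L1 = 3: L2 entries (in reading order) 4, 2, 3, 1, 0 — all 5 distinct ✓
  L1 = 4: L2 entries (in reading order) 0, 4, 2, 3, 1 — all 5 distinct ✓
Every symbol of L1 meets every symbol of L2 exactly once, so all 25 pairs are distinct (25 of 25).
Conclusion: YES.

YES


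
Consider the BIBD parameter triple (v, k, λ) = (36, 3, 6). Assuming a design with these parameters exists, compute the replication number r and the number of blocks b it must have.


Any 2-(v, k, λ) BIBD satisfies two necessary conditions:
  (i)  Each point sits in r blocks, and counting incidences through any fixed point gives r(k − 1) = λ(v − 1), so r = λ(v − 1)/(k − 1).
  (ii) Total incidences bk = vr, so b = vr/k.
Step 1: r = λ(v − 1)/(k − 1) = 6·(36 − 1)/(3 − 1) = 6·35/2 = 210/2 = 105.
Step 2: b = vr/k = 36·105/3 = 3780/3 = 1260.
Check integrality: r = 105 ∈ Z ✓, b = 1260 ∈ Z ✓.
(These identities are necessary conditions: they determine r and b for any design with these parameters, but do not by themselves prove that one exists.)

r = 105, b = 1260.


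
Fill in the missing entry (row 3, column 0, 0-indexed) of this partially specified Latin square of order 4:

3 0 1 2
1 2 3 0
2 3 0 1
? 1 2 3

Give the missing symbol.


Row 3 contains symbols [1, 2, 3] — missing [0].
Column 0 contains symbols [1, 2, 3] — missing [0].
The missing symbol must appear in both missing sets; intersection = [0].
Therefore the hidden value is 0.

Missing value = 0.


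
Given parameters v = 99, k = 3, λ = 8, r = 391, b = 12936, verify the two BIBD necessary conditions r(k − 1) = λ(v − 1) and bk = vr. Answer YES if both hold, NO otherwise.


Condition (i): r(k − 1) = 391·2 = 782; λ(v − 1) = 8·98 = 784. Match? NO.
Condition (ii): bk = 12936·3 = 38808; vr = 99·391 = 38709. Match? NO.
Both conditions hold? NO.

NO


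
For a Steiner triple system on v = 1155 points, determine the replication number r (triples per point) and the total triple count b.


An STS(v) is a 2-(v, 3, 1) BIBD: block size k = 3, λ = 1.
Replication: r(k − 1) = λ(v − 1) ⇒ r·2 = 1155 − 1 = 1154 ⇒ r = 577.
Block count: bk = vr ⇒ b·3 = 1155·577 = 666435 ⇒ b = 222145.
(Check via b = v(v − 1)/6 = 1155·1154/6 = 1332870/6 = 222145.)

r = 577, b = 222145.


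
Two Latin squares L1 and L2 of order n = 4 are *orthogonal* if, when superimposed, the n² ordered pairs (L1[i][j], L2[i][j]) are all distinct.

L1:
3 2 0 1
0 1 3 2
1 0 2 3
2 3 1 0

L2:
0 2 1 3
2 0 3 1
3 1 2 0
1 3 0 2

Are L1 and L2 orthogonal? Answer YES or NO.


Form the n² = 16 superimposed pairs (L1[i][j], L2[i][j]), row by row (rows and columns indexed from 0):
row 0: (3,0) (2,2) (0,1) (1,3)
row 1: (0,2) (1,0) (3,3) (2,1)
row 2: (1,3) (0,1) (2,2) (3,0)
row 3: (2,1) (3,3) (1,0) (0,2)
Orthogonality requires all 16 pairs distinct.
But the pair (1,3) repeats: cell (0,3) has L1 = 1, L2 = 3, and cell (2,0) has L1 = 1, L2 = 3.
A repeated pair means some other pair never occurs (only 8 distinct pairs out of 16), so the squares are not orthogonal.
Conclusion: NO.

NO


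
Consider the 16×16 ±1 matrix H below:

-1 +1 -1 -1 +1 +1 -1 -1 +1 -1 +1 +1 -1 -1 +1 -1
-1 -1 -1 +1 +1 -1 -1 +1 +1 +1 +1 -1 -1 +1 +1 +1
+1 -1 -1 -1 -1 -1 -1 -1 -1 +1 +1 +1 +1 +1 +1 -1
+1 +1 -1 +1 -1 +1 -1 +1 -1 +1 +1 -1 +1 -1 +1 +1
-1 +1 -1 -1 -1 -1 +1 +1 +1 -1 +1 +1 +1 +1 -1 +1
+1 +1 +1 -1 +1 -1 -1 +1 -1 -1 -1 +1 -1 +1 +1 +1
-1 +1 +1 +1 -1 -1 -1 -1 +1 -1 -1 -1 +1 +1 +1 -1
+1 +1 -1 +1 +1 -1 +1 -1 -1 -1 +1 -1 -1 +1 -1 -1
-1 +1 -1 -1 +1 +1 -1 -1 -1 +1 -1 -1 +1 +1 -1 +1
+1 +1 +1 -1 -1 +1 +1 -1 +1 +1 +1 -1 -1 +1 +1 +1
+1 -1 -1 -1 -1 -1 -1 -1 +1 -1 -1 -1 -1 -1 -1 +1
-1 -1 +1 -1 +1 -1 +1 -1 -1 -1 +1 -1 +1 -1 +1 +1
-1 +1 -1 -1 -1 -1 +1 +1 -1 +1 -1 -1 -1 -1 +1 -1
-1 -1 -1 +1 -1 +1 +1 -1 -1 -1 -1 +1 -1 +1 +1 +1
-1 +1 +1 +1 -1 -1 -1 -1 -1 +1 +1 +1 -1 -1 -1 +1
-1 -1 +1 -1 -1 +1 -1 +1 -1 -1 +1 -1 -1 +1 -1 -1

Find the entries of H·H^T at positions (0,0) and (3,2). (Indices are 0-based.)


Row 0 of H: [-1, 1, -1, -1, 1, 1, -1, -1, 1, -1, 1, 1, -1, -1, 1, -1].
Row 2 of H: [1, -1, -1, -1, -1, -1, -1, -1, -1, 1, 1, 1, 1, 1, 1, -1].
Row 3 of H: [1, 1, -1, 1, -1, 1, -1, 1, -1, 1, 1, -1, 1, -1, 1, 1].
(H·H^T)[0][0] = Σ_j H[0][j]·H[0][j] = (-1)² + (1)² + (-1)² + (-1)² + (1)² + (1)² + (-1)² + (-1)² + (1)² + (-1)² + (1)² + (1)² + (-1)² + (-1)² + (1)² + (-1)² = 1 + 1 + 1 + 1 + 1 + 1 + 1 + 1 + 1 + 1 + 1 + 1 + 1 + 1 + 1 + 1 = 16.
(H·H^T)[3][2] = Σ_j H[3][j]·H[2][j] = (1)·(1) + (1)·(-1) + (-1)·(-1) + (1)·(-1) + (-1)·(-1) + (1)·(-1) + (-1)·(-1) + (1)·(-1) + (-1)·(-1) + (1)·(1) + (1)·(1) + (-1)·(1) + (1)·(1) + (-1)·(1) + (1)·(1) + (1)·(-1) = 1 + -1 + 1 + -1 + 1 + -1 + 1 + -1 + 1 + 1 + 1 + -1 + 1 + -1 + 1 + -1 = 2.
Rows 3 and 2 are not orthogonal (dot product = 2 ≠ 0), so H is not a Hadamard matrix.

(0,0) entry = 16; (3,2) entry = 2.


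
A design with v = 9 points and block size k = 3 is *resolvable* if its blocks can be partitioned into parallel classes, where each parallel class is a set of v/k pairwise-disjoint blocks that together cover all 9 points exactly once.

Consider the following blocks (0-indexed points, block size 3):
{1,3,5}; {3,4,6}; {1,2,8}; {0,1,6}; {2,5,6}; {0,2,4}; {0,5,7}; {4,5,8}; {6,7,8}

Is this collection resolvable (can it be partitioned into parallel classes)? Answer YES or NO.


v = 9, block size k = 3, number of blocks = 9.
For resolvability, blocks must partition into parallel classes of size v/k = 3.
Total blocks must therefore be a multiple of 3: 9 = 3·3 + 0 ⇒ divisible ✓.
Consider block {0,1,6}. The only other block(s) in the collection disjoint from it are {4,5,8} — just 1 block(s). Any parallel class containing {0,1,6} would need 2 other blocks each disjoint from it, so no parallel class of size 3 can contain {0,1,6}.
Since every block must belong to some parallel class in a resolution, the collection cannot be partitioned into parallel classes.
Resolvable? NO.

NO


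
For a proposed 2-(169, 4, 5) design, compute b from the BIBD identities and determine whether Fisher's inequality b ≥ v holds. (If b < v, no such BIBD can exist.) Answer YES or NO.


b = λv(v − 1)/(k(k − 1)) = 5·169·168/(4·3) = 141960/12 = 11830.
Compare with v = 169: b ≥ v, so Fisher's inequality holds.

YES


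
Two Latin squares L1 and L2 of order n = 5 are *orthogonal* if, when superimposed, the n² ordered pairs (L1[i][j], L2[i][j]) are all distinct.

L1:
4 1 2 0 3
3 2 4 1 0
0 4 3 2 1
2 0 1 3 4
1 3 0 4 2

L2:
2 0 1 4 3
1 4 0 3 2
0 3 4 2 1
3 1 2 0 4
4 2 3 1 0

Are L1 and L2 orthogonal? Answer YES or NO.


Form the n² = 25 superimposed pairs (L1[i][j], L2[i][j]), row by row (rows and columns indexed from 0):
row 0: (4,2) (1,0) (2,1) (0,4) (3,3)
row 1: (3,1) (2,4) (4,0) (1,3) (0,2)
row 2: (0,0) (4,3) (3,4) (2,2) (1,1)
row 3: (2,3) (0,1) (1,2) (3,0) (4,4)
row 4: (1,4) (3,2) (0,3) (4,1) (2,0)
Orthogonality requires all 25 pairs distinct.
Check by first coordinate: for each symbol s of L1, list the L2 entries in the n cells where L1 = s; they must all differ.
  L1 = 0: L2 entries (in reading order) 4, 2, 0, 1, 3 — all 5 distinct ✓
  L1 = 1: L2 entries (in reading order) 0, 3, 1, 2, 4 — all 5 distinct ✓
  L1 = 2: L2 entries (in reading order) 1, 4, 2, 3, 0 — all 5 distinct ✓
  L1 = 3: L2 entries (in reading order) 3, 1, 4, 0, 2 — all 5 distinct ✓
  L1 = 4: L2 entries (in reading order) 2, 0, 3, 4, 1 — all 5 distinct ✓
Every symbol of L1 meets every symbol of L2 exactly once, so all 25 pairs are distinct (25 of 25).
Conclusion: YES.

YES


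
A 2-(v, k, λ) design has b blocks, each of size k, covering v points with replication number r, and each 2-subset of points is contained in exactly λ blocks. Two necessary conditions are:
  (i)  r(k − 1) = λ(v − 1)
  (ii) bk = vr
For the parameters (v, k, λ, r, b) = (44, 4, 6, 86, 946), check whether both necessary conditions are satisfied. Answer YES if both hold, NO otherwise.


Condition (i): r(k − 1) = 86·3 = 258; λ(v − 1) = 6·43 = 258. Match? YES.
Condition (ii): bk = 946·4 = 3784; vr = 44·86 = 3784. Match? YES.
Both conditions hold? YES.

YES


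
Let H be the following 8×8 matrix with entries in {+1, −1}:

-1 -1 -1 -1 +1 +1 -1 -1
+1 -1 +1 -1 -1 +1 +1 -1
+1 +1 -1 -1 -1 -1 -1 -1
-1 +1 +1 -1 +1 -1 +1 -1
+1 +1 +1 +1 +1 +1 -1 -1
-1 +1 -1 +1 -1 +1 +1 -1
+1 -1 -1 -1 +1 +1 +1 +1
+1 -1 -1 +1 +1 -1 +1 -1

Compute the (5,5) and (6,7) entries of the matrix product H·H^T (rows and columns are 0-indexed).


Row 5 of H: [-1, 1, -1, 1, -1, 1, 1, -1].
Row 6 of H: [1, -1, -1, -1, 1, 1, 1, 1].
Row 7 of H: [1, -1, -1, 1, 1, -1, 1, -1].
(H·H^T)[5][5] = Σ_j H[5][j]·H[5][j] = (-1)² + (1)² + (-1)² + (1)² + (-1)² + (1)² + (1)² + (-1)² = 1 + 1 + 1 + 1 + 1 + 1 + 1 + 1 = 8.
(H·H^T)[6][7] = Σ_j H[6][j]·H[7][j] = (1)·(1) + (-1)·(-1) + (-1)·(-1) + (-1)·(1) + (1)·(1) + (1)·(-1) + (1)·(1) + (1)·(-1) = 1 + 1 + 1 + -1 + 1 + -1 + 1 + -1 = 2.
Rows 6 and 7 are not orthogonal (dot product = 2 ≠ 0), so H is not a Hadamard matrix.

(5,5) entry = 8; (6,7) entry = 2.


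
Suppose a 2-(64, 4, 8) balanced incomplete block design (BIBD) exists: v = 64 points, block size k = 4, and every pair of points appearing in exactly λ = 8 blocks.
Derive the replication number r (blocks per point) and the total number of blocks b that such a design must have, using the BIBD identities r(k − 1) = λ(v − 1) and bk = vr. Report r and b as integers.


Any 2-(v, k, λ) BIBD satisfies two necessary conditions:
  (i)  Each point sits in r blocks, and counting incidences through any fixed point gives r(k − 1) = λ(v − 1), so r = λ(v − 1)/(k − 1).
  (ii) Total incidences bk = vr, so b = vr/k.
Step 1: r = λ(v − 1)/(k − 1) = 8·(64 − 1)/(4 − 1) = 8·63/3 = 504/3 = 168.
Step 2: b = vr/k = 64·168/4 = 10752/4 = 2688.
Check integrality: r = 168 ∈ Z ✓, b = 2688 ∈ Z ✓.
(These identities are necessary conditions: they determine r and b for any design with these parameters, but do not by themselves prove that one exists.)

r = 168, b = 2688.


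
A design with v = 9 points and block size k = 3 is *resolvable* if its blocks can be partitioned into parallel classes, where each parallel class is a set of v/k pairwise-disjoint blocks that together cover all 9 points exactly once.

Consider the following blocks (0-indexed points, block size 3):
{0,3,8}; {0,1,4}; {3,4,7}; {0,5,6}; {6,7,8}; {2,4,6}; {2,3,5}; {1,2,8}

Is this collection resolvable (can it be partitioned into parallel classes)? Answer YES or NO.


v = 9, block size k = 3, number of blocks = 8.
For resolvability, blocks must partition into parallel classes of size v/k = 3.
Total blocks must therefore be a multiple of 3: 8 = 3·2 + 2 ⇒ not divisible ✗.
Resolvable? NO.

NO


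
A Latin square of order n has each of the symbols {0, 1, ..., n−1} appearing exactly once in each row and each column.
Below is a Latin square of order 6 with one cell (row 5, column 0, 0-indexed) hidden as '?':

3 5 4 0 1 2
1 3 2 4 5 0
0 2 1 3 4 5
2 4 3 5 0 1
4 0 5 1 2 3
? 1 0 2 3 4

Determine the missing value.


Row 5 contains symbols [0, 1, 2, 3, 4] — missing [5].
Column 0 contains symbols [0, 1, 2, 3, 4] — missing [5].
The missing symbol must appear in both missing sets; intersection = [5].
Therefore the hidden value is 5.

Missing value = 5.


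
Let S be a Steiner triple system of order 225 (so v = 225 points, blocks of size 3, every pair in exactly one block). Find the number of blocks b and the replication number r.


An STS(v) is a 2-(v, 3, 1) BIBD: block size k = 3, λ = 1.
Replication: r(k − 1) = λ(v − 1) ⇒ r·2 = 225 − 1 = 224 ⇒ r = 112.
Block count: bk = vr ⇒ b·3 = 225·112 = 25200 ⇒ b = 8400.

r = 112, b = 8400.


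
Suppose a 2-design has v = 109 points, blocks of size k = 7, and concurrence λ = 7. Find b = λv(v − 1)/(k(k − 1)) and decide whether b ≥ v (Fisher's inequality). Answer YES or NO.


r = λ(v − 1)/(k − 1) = 7·108/6 = 126.
b = vr/k = 109·126/7 = 1962.
Fisher's inequality: b ≥ v ⇔ 1962 ≥ 109? YES.

YES


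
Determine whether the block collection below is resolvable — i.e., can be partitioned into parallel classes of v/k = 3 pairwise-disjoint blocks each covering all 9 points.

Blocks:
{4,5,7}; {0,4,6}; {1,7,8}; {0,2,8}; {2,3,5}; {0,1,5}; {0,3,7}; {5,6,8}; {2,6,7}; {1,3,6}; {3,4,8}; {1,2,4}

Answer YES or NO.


v = 9, block size k = 3, number of blocks = 12.
For resolvability, blocks must partition into parallel classes of size v/k = 3.
Total blocks must therefore be a multiple of 3: 12 = 3·4 + 0 ⇒ divisible ✓.
Greedy packing gives 4 candidate class(es). Each should be a full parallel class (size 3, covers all 9 points).
  Class 1 (3 blocks): {4,5,7}; {0,2,8}; {1,3,6}. Points covered: [0, 1, 2, 3, 4, 5, 6, 7, 8].
  Class 2 (3 blocks): {0,4,6}; {1,7,8}; {2,3,5}. Points covered: [0, 1, 2, 3, 4, 5, 6, 7, 8].
  Class 3 (3 blocks): {0,1,5}; {2,6,7}; {3,4,8}. Points covered: [0, 1, 2, 3, 4, 5, 6, 7, 8].
  Class 4 (3 blocks): {0,3,7}; {5,6,8}; {1,2,4}. Points covered: [0, 1, 2, 3, 4, 5, 6, 7, 8].
All classes full (size 3)? YES. All classes cover every point? YES.
Resolvable? YES.

YES


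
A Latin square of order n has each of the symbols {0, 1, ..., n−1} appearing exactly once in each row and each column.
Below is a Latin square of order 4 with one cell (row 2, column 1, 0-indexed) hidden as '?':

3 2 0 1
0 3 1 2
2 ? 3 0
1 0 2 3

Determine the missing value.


Row 2 contains symbols [0, 2, 3] — missing [1].
Column 1 contains symbols [0, 2, 3] — missing [1].
The missing symbol must appear in both missing sets; intersection = [1].
Therefore the hidden value is 1.

Missing value = 1.


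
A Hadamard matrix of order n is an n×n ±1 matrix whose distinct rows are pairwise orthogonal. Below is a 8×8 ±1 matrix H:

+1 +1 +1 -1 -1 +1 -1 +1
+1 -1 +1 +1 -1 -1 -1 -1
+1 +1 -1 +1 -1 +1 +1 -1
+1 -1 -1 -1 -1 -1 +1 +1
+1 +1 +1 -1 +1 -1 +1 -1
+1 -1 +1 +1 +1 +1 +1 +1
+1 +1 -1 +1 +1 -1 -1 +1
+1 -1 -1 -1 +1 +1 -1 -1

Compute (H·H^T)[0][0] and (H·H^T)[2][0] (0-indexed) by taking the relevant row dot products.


Row 0 of H: [1, 1, 1, -1, -1, 1, -1, 1].
Row 2 of H: [1, 1, -1, 1, -1, 1, 1, -1].
(H·H^T)[0][0] = Σ_j H[0][j]·H[0][j] = (1)² + (1)² + (1)² + (-1)² + (-1)² + (1)² + (-1)² + (1)² = 1 + 1 + 1 + 1 + 1 + 1 + 1 + 1 = 8.
(H·H^T)[2][0] = Σ_j H[2][j]·H[0][j] = (1)·(1) + (1)·(1) + (-1)·(1) + (1)·(-1) + (-1)·(-1) + (1)·(1) + (1)·(-1) + (-1)·(1) = 1 + 1 + -1 + -1 + 1 + 1 + -1 + -1 = 0.
So rows 2 and 0 are orthogonal; the diagonal entry equals n = 8.

(0,0) entry = 8; (2,0) entry = 0.


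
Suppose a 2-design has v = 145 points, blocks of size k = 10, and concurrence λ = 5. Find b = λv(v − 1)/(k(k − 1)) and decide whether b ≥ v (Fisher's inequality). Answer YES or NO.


b = λv(v − 1)/(k(k − 1)) = 5·145·144/(10·9) = 104400/90 = 1160.
Compare with v = 145: b ≥ v, so Fisher's inequality holds.

YES


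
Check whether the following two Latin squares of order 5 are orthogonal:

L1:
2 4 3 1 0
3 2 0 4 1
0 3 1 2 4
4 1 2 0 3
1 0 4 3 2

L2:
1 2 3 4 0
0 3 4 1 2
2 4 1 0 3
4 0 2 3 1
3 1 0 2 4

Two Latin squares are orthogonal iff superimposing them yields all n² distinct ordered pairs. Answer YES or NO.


Form the n² = 25 superimposed pairs (L1[i][j], L2[i][j]), row by row (rows and columns indexed from 0):
row 0: (2,1) (4,2) (3,3) (1,4) (0,0)
row 1: (3,0) (2,3) (0,4) (4,1) (1,2)
row 2: (0,2) (3,4) (1,1) (2,0) (4,3)
row 3: (4,4) (1,0) (2,2) (0,3) (3,1)
row 4: (1,3) (0,1) (4,0) (3,2) (2,4)
Orthogonality requires all 25 pairs distinct.
Check by first coordinate: for each symbol s of L1, list the L2 entries in the n cells where L1 = s; they must all differ.
  L1 = 0: L2 entries (in reading order) 0, 4, 2, 3, 1 — all 5 distinct ✓
  L1 = 1: L2 entries (in reading order) 4, 2, 1, 0, 3 — all 5 distinct ✓
  L1 = 2: L2 entries (in reading order) 1, 3, 0, 2, 4 — all 5 distinct ✓
  L1 = 3: L2 entries (in reading order) 3, 0, 4, 1, 2 — all 5 distinct ✓
  L1 = 4: L2 entries (in reading order) 2, 1, 3, 4, 0 — all 5 distinct ✓
Every symbol of L1 meets every symbol of L2 exactly once, so all 25 pairs are distinct (25 of 25).
Conclusion: YES.

YES
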